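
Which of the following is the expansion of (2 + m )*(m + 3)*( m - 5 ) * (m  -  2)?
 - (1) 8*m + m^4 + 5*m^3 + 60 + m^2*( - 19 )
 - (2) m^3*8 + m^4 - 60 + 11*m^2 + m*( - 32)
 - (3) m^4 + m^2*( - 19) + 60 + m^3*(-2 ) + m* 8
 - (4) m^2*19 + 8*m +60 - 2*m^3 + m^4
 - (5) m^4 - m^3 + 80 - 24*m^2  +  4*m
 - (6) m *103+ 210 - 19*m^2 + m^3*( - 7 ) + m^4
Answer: 3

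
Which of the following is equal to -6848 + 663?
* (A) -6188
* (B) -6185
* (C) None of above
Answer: B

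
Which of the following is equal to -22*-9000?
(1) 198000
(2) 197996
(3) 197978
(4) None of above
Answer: 1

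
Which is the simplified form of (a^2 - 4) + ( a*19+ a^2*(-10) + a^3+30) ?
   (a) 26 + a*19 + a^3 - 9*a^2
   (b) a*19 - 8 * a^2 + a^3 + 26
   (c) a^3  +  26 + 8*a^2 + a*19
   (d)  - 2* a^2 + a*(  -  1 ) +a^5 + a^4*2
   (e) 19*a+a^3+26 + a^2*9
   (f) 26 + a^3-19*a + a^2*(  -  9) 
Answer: a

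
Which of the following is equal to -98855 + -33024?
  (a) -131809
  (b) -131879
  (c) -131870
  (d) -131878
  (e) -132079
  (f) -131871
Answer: b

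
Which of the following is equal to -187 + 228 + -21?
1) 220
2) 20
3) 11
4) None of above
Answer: 2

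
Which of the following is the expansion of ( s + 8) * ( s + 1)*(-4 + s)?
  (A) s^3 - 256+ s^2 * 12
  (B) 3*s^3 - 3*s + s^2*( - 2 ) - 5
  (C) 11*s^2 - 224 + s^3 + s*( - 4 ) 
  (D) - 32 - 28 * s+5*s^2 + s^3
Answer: D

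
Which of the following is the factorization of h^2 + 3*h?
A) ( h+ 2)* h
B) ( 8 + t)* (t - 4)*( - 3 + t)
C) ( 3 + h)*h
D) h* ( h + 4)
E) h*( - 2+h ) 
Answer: C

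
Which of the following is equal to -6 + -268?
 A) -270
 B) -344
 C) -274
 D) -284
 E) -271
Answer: C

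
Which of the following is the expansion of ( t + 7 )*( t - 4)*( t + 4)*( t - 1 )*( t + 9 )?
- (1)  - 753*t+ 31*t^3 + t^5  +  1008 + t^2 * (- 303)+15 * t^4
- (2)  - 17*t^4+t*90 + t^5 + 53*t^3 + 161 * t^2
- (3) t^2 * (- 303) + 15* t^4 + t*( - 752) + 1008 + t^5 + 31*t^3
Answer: 3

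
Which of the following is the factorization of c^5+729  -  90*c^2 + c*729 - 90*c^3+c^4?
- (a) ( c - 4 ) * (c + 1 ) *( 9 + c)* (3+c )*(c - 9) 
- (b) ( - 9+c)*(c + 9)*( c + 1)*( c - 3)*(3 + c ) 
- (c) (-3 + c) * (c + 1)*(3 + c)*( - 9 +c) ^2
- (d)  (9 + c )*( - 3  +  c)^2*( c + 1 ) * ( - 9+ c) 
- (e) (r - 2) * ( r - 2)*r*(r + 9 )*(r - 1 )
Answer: b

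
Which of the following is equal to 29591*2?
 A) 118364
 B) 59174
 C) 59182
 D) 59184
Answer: C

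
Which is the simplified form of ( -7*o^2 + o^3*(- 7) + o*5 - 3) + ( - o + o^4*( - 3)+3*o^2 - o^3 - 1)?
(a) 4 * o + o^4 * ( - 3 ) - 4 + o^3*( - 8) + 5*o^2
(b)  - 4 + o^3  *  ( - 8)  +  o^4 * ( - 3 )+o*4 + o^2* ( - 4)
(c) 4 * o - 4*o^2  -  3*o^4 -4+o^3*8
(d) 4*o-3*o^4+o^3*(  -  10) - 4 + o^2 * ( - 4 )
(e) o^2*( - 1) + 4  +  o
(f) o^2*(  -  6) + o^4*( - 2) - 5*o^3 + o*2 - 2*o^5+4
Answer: b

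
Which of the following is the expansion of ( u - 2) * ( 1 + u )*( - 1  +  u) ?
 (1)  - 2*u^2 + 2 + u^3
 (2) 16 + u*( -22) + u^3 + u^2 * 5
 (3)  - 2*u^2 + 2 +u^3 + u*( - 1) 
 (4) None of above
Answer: 3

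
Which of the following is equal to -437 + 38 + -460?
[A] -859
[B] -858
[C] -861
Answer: A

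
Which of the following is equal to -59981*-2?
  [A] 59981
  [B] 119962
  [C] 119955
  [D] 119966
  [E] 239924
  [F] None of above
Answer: B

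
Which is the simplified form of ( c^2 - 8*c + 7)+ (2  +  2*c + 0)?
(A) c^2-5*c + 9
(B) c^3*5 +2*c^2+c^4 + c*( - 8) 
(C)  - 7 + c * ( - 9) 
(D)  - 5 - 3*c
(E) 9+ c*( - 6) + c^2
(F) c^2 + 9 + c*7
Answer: E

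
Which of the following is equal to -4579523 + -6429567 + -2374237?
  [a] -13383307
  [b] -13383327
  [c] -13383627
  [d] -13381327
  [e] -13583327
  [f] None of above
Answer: b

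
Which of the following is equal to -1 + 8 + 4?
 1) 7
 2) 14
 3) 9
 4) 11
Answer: 4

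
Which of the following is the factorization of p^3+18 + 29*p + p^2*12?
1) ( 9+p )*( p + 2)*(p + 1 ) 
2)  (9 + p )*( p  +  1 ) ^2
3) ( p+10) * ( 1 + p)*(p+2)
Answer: 1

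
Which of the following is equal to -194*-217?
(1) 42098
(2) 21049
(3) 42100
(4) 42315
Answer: 1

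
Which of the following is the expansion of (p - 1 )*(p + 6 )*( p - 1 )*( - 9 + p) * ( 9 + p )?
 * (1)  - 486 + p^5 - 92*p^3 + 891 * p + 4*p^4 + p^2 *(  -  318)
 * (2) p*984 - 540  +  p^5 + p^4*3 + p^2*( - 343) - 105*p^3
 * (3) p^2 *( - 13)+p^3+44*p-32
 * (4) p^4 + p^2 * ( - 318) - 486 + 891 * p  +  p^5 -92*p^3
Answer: 1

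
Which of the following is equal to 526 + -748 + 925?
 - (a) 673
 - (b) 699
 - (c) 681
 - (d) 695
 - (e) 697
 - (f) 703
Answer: f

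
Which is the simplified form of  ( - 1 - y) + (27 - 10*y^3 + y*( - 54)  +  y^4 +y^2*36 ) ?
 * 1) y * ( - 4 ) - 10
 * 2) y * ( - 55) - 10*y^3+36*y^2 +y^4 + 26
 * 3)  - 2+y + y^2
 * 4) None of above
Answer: 2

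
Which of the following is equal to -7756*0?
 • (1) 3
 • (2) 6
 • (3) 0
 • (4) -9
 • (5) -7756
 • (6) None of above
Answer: 3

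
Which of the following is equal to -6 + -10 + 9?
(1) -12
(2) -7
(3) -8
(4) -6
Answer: 2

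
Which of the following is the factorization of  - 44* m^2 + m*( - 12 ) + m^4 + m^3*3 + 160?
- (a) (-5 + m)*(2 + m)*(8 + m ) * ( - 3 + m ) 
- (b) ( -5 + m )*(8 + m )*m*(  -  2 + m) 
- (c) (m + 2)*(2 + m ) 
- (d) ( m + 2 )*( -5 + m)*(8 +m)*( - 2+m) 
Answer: d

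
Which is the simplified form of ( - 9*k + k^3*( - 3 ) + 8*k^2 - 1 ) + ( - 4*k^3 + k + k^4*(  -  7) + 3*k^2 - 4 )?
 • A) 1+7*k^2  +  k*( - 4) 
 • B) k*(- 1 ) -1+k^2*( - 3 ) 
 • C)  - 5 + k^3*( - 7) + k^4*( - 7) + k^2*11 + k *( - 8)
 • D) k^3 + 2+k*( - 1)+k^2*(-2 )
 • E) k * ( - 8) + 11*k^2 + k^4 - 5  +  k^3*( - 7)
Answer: C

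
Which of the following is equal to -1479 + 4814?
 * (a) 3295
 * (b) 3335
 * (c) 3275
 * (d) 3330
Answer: b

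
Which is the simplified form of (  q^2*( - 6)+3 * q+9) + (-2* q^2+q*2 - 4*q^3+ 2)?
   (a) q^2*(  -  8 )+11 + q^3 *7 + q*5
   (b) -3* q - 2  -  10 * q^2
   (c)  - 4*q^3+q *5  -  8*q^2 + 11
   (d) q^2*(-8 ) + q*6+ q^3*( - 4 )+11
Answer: c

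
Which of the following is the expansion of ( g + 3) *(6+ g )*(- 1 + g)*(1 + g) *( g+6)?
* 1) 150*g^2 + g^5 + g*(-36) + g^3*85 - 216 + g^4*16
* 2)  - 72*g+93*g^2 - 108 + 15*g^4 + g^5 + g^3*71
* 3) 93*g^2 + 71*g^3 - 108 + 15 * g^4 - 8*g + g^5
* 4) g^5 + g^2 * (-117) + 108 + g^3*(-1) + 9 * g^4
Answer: 2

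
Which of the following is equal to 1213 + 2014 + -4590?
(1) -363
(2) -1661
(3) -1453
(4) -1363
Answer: 4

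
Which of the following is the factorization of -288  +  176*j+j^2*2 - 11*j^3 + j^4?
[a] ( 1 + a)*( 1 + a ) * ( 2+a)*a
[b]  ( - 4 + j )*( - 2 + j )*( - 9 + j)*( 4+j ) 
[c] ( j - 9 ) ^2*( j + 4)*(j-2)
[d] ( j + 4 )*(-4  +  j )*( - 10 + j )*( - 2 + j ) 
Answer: b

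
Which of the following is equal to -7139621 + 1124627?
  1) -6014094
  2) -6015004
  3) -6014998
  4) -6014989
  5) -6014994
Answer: 5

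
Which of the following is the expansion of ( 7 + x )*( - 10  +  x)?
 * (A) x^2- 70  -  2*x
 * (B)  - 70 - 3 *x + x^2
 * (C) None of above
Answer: B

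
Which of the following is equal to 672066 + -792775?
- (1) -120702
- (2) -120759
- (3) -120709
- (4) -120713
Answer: 3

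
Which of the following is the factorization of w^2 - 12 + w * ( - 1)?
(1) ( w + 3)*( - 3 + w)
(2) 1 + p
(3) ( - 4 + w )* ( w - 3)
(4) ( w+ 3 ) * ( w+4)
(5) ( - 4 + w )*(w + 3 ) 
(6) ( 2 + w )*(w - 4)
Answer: 5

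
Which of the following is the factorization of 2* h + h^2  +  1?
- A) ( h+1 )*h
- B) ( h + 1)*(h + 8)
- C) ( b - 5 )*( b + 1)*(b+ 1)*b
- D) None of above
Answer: D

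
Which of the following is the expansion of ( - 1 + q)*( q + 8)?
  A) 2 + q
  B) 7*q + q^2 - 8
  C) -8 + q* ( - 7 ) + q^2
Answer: B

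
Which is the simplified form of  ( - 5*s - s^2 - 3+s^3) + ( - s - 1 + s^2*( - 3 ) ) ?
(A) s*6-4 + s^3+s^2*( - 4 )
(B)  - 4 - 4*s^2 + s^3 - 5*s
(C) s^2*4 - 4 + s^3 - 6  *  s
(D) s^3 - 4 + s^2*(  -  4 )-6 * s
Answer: D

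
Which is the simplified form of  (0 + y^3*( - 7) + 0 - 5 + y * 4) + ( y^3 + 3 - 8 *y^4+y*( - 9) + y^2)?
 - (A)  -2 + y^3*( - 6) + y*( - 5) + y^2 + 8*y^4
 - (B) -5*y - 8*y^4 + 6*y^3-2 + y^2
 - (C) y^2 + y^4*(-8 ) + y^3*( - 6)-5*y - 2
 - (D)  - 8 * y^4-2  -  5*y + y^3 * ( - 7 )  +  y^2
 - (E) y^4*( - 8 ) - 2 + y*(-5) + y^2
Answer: C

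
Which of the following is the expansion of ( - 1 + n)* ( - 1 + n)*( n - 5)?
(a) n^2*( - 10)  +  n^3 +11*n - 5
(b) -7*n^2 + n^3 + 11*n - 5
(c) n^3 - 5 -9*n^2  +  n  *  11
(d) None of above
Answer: b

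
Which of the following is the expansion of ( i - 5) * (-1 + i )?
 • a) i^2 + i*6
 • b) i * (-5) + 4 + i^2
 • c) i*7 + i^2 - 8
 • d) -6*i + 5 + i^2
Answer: d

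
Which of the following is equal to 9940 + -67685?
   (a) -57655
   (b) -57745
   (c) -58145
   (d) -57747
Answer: b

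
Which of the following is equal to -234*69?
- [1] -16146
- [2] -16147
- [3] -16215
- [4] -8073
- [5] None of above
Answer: 1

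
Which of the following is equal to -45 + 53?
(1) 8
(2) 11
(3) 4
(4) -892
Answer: 1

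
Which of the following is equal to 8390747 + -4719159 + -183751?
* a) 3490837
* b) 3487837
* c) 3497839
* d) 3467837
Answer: b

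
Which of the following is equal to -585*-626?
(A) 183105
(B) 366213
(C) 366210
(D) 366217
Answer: C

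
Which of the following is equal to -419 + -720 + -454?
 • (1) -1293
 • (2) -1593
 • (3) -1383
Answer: 2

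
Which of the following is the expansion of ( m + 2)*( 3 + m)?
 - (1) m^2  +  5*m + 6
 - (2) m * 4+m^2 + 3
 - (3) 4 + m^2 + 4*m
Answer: 1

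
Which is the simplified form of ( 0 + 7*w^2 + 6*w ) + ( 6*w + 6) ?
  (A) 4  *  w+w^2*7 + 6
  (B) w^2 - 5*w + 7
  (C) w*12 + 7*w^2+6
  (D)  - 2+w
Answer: C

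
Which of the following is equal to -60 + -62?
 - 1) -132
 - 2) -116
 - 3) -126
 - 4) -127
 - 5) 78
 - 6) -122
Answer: 6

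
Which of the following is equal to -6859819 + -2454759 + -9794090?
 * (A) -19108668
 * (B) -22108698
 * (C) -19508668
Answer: A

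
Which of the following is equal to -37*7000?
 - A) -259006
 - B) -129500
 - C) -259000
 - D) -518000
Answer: C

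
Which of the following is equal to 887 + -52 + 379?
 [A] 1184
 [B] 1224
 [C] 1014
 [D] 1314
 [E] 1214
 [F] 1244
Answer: E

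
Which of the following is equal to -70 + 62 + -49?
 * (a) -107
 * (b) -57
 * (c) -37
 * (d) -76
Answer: b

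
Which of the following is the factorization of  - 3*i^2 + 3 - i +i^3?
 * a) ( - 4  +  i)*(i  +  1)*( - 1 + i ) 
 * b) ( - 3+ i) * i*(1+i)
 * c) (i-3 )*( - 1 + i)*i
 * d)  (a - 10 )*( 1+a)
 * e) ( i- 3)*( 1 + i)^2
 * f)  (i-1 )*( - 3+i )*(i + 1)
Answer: f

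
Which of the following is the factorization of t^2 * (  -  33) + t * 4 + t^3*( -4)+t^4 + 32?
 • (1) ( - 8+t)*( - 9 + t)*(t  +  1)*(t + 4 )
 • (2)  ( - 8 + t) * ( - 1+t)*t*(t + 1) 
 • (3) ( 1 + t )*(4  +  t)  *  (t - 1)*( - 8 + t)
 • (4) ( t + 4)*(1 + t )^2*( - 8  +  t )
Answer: 3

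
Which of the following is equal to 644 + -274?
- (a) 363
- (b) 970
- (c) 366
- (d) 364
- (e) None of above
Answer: e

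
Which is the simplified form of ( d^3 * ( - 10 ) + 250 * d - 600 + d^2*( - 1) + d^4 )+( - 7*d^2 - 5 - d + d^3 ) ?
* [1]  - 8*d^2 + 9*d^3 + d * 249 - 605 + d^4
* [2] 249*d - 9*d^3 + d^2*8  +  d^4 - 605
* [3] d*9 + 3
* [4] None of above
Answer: 4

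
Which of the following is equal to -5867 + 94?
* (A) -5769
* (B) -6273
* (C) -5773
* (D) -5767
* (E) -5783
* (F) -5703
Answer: C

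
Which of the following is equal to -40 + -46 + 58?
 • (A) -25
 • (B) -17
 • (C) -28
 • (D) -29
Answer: C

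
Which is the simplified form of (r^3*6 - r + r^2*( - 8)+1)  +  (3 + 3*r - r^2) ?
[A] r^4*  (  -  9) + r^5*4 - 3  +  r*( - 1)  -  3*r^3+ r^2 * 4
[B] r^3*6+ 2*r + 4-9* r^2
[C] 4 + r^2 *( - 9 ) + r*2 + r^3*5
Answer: B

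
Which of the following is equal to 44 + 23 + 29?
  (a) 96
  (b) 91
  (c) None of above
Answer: a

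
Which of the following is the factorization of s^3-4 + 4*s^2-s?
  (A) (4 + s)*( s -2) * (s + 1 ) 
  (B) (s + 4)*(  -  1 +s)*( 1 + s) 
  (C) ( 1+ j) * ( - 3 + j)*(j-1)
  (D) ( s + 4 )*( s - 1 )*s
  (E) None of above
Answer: B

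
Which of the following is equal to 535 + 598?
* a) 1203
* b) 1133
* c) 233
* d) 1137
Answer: b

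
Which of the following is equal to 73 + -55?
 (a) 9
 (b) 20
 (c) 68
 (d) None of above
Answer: d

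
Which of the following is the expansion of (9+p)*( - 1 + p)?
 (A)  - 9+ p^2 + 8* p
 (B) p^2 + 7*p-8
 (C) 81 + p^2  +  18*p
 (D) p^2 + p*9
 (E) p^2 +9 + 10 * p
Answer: A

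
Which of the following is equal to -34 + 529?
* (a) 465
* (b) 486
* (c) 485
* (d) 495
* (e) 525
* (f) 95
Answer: d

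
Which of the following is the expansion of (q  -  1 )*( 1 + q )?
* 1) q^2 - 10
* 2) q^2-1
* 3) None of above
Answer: 2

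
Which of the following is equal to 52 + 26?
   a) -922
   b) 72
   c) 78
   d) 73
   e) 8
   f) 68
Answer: c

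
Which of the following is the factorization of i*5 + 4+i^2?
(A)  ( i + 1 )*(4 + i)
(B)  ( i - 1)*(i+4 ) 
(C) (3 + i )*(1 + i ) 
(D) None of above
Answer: A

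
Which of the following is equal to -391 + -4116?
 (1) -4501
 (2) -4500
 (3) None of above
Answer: 3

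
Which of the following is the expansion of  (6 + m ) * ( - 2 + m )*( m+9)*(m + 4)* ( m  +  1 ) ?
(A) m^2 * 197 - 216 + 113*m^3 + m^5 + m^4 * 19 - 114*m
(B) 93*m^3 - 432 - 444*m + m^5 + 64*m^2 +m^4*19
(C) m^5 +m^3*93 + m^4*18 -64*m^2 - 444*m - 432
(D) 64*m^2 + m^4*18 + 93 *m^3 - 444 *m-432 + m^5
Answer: D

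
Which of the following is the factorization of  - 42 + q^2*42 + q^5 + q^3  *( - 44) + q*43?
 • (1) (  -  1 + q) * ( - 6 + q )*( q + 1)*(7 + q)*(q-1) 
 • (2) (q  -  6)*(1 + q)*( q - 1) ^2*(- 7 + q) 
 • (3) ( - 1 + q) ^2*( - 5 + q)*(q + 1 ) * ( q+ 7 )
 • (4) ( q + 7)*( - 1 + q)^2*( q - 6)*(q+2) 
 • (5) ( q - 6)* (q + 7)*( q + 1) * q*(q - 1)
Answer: 1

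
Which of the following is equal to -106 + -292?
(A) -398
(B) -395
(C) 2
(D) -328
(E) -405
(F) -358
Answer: A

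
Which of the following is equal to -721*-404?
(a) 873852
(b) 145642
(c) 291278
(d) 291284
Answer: d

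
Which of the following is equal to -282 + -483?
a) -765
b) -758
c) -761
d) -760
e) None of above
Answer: a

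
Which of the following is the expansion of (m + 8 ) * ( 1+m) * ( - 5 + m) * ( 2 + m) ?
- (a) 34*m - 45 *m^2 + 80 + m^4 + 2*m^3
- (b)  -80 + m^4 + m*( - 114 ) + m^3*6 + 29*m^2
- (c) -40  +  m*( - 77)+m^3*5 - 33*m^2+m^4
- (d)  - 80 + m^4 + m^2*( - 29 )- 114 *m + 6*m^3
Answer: d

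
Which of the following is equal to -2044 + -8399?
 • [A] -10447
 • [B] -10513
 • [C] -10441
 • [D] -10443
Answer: D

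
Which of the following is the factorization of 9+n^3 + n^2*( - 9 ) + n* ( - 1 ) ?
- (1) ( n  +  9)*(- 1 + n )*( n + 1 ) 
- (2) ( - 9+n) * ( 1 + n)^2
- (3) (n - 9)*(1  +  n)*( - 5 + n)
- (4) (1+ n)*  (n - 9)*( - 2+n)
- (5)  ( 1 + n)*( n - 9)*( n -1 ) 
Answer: 5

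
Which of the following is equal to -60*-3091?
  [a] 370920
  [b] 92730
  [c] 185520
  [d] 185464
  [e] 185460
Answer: e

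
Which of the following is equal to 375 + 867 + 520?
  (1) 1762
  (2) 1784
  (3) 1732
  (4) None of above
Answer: 1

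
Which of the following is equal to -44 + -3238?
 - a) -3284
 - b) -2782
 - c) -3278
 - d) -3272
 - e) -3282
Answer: e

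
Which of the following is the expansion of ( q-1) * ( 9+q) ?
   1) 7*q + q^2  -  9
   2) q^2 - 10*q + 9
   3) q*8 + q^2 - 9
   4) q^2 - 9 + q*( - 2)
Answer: 3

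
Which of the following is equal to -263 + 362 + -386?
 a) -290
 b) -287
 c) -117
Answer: b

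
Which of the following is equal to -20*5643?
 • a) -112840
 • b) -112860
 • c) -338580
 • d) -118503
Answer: b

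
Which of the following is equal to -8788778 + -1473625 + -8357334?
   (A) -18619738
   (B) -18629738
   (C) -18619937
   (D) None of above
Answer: D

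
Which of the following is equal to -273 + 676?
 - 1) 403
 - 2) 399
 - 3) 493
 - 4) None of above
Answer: 1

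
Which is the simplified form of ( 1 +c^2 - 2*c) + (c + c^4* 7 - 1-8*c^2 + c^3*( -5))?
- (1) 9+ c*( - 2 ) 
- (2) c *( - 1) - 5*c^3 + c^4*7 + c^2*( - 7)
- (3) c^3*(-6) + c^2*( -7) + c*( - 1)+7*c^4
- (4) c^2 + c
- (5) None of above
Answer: 2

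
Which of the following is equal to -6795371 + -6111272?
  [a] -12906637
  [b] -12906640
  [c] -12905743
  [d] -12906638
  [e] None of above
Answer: e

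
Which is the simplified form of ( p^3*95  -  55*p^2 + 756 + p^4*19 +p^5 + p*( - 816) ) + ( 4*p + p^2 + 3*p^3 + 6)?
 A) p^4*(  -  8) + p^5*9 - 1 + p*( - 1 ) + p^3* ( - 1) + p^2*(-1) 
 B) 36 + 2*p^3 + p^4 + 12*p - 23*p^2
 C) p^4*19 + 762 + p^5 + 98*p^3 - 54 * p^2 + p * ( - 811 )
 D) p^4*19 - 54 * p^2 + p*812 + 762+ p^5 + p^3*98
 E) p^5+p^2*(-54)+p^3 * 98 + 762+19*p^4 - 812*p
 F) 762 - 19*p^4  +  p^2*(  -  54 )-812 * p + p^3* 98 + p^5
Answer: E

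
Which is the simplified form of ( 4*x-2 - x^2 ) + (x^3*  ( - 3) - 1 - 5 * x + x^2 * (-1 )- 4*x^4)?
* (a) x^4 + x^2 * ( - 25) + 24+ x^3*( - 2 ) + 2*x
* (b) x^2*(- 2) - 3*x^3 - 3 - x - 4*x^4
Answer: b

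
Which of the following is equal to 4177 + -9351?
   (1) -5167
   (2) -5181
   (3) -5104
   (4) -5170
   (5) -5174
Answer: 5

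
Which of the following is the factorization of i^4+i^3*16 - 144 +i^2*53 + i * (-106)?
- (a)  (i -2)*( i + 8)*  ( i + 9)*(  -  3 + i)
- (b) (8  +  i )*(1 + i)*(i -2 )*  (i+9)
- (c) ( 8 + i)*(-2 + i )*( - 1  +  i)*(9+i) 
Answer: b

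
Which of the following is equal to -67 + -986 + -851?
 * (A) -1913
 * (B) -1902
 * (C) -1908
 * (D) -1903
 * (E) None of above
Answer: E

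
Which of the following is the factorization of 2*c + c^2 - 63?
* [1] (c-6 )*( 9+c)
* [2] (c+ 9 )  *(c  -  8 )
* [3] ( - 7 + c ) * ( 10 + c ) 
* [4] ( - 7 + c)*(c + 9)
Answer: 4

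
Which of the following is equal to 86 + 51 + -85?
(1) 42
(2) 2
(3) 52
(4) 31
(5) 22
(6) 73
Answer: 3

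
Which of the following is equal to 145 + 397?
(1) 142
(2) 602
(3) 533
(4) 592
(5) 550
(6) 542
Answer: 6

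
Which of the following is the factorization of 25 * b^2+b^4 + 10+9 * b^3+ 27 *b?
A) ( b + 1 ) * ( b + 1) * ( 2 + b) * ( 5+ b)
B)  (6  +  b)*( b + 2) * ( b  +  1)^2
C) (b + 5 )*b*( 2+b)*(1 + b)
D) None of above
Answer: A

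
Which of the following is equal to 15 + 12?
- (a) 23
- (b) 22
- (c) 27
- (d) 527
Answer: c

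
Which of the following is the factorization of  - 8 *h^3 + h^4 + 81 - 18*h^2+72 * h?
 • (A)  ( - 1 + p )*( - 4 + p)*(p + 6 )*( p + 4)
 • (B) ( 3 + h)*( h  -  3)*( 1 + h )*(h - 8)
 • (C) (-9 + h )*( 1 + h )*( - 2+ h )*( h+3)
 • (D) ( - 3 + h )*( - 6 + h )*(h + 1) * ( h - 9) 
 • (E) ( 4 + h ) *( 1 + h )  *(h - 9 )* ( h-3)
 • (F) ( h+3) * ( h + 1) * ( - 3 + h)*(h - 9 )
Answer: F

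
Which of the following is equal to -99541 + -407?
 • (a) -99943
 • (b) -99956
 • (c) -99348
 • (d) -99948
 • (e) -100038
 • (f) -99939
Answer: d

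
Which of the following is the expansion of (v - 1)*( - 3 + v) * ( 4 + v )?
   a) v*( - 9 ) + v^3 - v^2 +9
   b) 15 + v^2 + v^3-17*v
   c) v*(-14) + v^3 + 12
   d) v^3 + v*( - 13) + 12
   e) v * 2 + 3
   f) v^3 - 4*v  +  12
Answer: d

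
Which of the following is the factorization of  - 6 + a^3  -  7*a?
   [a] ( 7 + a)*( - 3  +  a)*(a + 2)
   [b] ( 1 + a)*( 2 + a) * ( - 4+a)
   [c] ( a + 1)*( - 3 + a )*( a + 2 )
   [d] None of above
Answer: c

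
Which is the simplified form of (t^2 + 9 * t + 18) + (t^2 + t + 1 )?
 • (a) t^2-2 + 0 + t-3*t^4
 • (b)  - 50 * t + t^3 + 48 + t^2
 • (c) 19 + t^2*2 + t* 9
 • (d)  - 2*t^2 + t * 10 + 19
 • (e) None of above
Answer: e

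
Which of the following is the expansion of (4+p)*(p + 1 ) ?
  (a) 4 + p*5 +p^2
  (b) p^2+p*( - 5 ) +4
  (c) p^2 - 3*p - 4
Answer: a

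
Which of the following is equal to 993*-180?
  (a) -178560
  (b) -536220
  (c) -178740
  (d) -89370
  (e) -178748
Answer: c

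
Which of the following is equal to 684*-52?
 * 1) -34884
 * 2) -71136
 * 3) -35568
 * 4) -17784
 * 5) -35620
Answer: 3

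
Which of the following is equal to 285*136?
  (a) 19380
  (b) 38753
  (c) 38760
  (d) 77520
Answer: c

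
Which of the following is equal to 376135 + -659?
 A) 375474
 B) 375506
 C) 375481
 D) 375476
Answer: D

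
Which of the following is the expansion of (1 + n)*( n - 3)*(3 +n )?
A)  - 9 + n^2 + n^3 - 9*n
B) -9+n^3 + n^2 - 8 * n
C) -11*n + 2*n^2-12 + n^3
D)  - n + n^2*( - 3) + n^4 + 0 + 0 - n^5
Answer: A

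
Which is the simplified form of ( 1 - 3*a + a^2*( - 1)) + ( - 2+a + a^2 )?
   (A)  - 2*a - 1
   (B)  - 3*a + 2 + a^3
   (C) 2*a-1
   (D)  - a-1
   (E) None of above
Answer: A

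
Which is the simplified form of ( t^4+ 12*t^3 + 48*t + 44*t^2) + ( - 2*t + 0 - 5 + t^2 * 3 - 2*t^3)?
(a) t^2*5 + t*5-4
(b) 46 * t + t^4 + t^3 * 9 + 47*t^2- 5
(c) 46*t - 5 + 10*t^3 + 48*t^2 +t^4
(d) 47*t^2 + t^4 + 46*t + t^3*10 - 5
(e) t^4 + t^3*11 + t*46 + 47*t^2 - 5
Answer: d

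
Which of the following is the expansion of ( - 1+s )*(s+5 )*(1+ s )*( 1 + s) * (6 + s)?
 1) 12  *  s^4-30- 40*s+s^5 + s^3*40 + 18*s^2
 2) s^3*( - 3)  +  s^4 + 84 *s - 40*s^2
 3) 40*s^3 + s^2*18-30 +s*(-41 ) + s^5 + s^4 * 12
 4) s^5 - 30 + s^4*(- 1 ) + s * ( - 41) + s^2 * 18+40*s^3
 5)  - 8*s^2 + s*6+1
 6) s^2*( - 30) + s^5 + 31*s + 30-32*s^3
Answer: 3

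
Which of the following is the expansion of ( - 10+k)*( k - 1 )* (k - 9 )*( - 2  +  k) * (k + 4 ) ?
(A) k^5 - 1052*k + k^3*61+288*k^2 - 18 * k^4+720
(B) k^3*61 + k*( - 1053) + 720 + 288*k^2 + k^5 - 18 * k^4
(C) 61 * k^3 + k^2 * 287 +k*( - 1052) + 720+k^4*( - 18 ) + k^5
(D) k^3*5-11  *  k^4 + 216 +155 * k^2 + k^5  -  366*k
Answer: A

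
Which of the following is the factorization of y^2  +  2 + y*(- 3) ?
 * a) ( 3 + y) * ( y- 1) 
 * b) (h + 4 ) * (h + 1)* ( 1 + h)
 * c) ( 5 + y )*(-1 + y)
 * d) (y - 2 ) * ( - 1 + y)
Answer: d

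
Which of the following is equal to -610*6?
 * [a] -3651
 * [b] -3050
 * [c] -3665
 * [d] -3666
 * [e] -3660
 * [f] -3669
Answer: e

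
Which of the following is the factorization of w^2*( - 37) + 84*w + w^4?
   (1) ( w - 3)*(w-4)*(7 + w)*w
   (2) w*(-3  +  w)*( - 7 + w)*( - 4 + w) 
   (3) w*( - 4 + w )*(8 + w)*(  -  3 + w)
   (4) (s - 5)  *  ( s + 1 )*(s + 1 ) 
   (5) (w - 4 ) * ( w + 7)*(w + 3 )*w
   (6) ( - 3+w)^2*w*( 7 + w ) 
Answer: 1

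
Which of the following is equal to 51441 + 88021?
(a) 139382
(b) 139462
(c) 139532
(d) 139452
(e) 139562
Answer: b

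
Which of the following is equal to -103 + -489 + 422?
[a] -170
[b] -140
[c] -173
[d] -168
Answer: a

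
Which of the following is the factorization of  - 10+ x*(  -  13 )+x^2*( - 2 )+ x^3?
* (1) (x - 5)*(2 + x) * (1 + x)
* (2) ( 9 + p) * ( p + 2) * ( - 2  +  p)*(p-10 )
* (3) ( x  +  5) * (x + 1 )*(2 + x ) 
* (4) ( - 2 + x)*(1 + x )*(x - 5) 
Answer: 1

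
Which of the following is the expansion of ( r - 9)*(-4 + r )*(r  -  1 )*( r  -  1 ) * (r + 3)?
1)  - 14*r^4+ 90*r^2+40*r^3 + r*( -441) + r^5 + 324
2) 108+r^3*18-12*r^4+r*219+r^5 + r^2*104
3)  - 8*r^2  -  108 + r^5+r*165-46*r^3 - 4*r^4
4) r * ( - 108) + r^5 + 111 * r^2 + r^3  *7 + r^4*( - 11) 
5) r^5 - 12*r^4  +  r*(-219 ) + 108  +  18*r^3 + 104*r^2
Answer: 5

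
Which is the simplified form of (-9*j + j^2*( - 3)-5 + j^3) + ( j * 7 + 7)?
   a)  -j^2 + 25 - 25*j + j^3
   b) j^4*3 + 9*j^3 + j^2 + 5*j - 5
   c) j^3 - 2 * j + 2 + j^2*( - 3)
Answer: c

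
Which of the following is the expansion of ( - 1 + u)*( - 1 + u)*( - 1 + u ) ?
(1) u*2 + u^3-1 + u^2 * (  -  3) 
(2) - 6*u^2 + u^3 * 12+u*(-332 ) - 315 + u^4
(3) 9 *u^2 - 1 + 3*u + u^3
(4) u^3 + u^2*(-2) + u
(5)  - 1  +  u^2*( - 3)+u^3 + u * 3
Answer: 5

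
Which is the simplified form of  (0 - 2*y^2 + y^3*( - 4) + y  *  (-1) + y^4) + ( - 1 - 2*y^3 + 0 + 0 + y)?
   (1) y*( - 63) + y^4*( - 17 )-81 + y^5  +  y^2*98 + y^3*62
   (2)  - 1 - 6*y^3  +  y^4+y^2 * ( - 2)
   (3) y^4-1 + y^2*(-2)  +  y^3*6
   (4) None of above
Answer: 2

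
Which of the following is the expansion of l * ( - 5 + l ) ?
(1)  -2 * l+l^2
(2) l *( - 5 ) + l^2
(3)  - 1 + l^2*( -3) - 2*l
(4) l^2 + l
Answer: 2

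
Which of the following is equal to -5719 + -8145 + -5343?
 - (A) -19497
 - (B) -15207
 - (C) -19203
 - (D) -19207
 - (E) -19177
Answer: D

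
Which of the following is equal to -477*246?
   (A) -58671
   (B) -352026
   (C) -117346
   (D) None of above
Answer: D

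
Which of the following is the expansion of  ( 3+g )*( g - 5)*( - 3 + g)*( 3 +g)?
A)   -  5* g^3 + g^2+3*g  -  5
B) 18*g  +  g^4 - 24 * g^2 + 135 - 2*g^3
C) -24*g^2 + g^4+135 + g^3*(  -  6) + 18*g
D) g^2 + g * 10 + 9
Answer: B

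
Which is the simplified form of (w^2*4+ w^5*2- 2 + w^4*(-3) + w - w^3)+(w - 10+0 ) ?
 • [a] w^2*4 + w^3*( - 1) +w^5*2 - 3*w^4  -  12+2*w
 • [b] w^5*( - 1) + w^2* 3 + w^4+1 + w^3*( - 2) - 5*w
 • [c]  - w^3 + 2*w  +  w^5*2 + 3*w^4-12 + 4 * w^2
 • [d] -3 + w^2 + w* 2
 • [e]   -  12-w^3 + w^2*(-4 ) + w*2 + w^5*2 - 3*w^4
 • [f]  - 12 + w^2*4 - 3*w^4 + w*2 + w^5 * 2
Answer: a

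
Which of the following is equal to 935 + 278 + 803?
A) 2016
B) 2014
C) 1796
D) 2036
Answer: A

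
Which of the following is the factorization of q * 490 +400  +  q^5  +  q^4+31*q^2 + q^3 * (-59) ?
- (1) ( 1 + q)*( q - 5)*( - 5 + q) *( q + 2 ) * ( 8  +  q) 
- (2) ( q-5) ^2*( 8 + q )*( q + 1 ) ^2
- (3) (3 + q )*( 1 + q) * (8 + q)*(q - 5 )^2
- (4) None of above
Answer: 1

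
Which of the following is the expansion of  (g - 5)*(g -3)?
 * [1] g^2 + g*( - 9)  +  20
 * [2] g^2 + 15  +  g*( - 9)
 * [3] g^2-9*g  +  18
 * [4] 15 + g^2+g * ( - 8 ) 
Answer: 4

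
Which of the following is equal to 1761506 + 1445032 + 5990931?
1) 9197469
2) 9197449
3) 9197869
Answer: 1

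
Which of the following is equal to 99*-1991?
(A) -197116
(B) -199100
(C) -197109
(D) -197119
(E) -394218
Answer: C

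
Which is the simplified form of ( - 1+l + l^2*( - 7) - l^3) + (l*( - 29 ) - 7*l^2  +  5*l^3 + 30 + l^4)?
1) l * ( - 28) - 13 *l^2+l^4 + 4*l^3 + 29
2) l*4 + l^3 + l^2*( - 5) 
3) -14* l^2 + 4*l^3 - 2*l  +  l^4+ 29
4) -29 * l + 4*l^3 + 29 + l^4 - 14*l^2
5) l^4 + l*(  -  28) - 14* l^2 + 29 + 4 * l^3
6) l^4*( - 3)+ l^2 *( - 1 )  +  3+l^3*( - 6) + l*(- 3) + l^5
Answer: 5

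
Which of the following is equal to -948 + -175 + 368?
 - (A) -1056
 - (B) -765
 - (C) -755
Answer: C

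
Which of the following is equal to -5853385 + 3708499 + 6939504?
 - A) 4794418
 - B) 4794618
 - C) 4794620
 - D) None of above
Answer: B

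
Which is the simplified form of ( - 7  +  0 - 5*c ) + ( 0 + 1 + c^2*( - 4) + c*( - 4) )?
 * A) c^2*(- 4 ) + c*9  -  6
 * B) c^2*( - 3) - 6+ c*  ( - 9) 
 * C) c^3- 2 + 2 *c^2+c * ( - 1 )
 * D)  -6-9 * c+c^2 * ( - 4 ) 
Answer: D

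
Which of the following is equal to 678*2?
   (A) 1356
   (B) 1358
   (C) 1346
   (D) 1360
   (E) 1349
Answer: A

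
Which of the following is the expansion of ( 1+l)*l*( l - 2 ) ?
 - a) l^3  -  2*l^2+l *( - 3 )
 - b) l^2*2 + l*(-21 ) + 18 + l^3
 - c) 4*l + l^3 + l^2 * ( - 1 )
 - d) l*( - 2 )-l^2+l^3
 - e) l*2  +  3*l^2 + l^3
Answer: d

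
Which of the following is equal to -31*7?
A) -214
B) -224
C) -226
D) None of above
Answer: D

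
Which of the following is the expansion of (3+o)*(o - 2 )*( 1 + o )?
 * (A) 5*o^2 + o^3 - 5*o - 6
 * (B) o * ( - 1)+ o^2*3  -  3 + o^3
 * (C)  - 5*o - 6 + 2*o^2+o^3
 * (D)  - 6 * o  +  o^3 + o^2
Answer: C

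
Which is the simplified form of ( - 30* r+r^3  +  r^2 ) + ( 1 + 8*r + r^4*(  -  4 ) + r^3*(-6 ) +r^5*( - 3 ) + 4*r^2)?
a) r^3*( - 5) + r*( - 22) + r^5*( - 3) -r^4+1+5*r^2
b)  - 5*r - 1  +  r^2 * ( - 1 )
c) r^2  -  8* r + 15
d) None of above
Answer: d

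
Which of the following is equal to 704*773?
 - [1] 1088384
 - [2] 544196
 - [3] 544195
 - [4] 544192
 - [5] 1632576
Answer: 4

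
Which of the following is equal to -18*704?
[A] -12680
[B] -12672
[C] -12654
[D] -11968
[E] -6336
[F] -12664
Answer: B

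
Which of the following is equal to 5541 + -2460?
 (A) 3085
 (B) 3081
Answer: B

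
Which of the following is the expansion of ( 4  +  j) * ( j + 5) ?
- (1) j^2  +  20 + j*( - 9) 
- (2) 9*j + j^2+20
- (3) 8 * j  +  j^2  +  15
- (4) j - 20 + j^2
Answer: 2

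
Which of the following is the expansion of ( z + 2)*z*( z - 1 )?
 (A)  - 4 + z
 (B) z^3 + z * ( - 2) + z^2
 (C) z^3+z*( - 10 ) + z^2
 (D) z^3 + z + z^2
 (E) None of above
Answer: B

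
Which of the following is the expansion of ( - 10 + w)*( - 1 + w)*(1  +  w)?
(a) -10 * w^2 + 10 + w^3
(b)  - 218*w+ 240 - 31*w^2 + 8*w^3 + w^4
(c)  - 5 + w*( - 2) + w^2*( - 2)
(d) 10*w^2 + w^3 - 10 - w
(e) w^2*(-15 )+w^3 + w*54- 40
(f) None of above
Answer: f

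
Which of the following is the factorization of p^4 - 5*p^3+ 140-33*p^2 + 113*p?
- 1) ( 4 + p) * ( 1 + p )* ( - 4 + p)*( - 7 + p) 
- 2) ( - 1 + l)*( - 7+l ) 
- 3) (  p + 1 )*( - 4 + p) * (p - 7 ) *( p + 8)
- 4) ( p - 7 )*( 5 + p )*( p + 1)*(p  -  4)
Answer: 4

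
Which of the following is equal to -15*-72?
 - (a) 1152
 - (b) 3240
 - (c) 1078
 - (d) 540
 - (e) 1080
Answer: e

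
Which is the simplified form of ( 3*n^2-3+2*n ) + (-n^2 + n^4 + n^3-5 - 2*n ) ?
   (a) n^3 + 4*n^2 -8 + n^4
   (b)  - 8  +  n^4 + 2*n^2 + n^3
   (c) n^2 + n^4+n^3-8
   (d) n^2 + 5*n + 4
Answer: b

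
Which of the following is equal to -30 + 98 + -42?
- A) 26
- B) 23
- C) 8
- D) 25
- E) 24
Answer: A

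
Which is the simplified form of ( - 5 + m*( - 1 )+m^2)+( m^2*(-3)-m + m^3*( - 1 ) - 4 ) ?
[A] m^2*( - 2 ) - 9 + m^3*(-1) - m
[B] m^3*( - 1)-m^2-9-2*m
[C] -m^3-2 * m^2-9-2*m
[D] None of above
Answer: C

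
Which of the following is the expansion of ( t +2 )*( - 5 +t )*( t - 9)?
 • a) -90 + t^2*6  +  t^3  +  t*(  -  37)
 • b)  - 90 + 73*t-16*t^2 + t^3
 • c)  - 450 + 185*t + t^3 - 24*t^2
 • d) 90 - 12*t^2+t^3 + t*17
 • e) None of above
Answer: d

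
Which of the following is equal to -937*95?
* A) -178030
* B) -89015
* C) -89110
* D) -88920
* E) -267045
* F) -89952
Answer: B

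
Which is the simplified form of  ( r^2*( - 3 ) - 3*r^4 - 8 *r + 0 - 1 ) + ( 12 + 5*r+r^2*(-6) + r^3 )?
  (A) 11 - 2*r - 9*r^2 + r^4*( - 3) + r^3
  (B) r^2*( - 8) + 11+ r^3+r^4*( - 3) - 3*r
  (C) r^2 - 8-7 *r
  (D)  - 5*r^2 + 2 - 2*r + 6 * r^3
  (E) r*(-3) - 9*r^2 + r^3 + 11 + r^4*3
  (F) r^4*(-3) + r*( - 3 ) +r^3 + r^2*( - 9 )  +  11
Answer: F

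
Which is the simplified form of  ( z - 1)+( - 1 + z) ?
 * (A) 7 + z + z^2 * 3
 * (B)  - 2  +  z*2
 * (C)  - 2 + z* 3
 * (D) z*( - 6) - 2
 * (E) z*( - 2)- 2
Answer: B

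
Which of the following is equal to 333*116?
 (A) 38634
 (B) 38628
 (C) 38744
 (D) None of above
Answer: B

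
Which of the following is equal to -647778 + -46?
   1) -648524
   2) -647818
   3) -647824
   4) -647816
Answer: 3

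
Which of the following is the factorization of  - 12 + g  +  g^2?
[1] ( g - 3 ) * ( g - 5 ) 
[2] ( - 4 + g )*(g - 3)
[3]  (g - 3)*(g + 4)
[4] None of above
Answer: 3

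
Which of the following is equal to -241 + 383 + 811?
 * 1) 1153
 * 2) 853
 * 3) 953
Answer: 3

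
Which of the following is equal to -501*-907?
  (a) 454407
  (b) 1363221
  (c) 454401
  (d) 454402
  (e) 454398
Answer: a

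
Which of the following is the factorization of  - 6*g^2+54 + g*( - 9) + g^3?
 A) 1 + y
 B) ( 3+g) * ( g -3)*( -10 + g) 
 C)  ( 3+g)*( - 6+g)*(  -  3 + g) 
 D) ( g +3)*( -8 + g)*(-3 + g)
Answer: C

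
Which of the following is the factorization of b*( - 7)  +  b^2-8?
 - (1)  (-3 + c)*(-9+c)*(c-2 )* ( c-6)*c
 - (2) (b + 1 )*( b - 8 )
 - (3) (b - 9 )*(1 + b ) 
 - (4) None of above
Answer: 2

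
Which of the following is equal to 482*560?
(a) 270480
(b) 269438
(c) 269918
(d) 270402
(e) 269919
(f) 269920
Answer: f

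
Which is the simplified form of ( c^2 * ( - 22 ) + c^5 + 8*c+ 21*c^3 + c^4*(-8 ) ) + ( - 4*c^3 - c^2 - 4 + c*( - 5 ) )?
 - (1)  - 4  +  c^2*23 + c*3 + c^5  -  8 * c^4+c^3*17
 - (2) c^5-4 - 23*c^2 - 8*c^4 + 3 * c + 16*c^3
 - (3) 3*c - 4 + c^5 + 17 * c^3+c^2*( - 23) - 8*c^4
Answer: 3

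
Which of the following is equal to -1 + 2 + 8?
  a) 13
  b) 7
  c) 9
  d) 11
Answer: c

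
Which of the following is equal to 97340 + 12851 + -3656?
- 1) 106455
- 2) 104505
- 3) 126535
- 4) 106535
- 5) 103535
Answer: 4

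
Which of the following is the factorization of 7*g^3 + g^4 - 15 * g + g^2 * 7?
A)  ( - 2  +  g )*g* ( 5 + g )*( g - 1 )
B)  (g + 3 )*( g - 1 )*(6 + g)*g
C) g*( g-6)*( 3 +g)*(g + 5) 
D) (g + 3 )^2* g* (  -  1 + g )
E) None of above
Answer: E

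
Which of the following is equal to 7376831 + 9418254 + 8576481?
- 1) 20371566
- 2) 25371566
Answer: 2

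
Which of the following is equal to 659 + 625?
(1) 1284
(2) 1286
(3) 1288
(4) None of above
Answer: 1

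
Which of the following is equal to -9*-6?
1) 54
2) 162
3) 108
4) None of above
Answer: 1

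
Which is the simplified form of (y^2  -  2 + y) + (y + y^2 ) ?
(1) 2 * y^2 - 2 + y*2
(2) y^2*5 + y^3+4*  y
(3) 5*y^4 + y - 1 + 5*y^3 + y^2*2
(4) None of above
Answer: 1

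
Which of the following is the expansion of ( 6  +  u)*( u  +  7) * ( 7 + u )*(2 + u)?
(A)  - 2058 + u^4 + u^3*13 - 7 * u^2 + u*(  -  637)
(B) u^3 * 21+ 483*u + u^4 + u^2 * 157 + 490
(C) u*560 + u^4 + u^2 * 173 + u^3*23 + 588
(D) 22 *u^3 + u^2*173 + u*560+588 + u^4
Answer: D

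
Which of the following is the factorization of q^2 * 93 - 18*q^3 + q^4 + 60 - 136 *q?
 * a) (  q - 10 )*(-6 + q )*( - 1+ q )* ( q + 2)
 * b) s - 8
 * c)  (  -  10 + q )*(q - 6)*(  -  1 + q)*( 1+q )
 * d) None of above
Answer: d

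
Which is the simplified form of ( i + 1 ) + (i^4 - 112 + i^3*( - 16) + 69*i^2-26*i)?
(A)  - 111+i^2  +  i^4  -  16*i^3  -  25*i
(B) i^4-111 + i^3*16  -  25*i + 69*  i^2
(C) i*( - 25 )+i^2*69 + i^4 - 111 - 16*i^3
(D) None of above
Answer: C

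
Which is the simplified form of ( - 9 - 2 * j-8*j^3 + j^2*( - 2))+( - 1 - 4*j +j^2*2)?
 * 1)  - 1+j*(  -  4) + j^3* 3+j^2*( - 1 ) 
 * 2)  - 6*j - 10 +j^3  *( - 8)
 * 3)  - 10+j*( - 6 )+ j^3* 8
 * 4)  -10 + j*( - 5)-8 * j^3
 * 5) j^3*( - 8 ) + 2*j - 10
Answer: 2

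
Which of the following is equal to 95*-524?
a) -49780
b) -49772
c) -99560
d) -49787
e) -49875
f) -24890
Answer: a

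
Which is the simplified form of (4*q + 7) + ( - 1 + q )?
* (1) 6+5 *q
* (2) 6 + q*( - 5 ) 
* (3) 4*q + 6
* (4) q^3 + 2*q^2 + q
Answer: 1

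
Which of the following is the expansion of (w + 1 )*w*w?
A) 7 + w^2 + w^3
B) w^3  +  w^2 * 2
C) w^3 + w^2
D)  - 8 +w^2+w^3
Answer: C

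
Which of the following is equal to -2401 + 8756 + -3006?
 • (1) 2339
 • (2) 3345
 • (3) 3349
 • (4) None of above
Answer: 3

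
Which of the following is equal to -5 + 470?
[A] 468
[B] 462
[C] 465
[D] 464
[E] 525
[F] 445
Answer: C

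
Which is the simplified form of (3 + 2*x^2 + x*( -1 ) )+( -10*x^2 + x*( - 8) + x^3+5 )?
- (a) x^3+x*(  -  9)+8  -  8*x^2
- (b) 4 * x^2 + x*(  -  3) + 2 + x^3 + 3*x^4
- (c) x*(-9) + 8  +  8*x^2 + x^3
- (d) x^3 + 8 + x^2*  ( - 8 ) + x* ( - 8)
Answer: a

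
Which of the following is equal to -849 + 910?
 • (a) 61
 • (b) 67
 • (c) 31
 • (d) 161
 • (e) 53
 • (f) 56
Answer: a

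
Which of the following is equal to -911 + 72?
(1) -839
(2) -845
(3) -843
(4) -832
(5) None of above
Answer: 1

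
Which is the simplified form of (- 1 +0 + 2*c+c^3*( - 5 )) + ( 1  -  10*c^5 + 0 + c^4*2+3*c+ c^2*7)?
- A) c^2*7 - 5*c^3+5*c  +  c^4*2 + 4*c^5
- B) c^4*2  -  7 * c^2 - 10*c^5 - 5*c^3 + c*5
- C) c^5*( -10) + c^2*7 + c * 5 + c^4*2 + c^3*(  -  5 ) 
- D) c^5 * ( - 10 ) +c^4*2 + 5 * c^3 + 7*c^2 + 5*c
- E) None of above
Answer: C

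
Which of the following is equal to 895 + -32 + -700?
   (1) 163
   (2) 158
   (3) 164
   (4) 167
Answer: 1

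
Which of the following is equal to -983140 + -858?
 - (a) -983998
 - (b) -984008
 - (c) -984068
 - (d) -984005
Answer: a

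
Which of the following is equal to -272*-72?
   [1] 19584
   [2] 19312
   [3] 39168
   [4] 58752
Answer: 1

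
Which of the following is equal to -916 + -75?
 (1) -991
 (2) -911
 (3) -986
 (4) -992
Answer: 1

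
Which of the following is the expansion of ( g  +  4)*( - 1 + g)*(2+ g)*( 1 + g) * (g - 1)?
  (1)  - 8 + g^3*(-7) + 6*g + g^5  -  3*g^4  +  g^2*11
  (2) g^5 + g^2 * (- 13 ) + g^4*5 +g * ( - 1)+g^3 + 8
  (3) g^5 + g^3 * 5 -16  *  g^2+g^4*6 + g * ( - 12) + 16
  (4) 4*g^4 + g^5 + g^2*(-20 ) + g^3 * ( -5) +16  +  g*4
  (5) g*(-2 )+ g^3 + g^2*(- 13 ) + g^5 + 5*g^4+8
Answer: 5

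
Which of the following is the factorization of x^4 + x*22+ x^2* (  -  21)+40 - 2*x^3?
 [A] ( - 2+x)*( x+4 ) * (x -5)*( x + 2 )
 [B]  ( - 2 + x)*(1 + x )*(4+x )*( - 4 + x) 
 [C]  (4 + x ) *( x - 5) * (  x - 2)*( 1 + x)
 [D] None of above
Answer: C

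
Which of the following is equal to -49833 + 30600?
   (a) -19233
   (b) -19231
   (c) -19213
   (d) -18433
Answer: a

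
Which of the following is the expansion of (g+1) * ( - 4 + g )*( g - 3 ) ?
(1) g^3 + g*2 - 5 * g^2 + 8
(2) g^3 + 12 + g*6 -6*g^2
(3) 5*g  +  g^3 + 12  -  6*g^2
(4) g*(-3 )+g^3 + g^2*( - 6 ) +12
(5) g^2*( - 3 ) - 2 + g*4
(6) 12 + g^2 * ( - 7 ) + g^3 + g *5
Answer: 3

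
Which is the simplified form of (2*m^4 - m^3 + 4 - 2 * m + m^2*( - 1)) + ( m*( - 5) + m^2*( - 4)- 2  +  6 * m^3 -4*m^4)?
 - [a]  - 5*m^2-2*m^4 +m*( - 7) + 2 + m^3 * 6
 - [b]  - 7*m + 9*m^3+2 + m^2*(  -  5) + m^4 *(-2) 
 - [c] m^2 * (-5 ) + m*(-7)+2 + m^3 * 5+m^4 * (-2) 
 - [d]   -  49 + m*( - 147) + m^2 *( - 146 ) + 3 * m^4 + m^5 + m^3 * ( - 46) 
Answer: c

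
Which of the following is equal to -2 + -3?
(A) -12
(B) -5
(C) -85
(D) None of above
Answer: B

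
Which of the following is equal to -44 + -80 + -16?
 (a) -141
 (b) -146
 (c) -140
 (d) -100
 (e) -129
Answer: c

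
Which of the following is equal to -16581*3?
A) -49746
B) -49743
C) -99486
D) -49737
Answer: B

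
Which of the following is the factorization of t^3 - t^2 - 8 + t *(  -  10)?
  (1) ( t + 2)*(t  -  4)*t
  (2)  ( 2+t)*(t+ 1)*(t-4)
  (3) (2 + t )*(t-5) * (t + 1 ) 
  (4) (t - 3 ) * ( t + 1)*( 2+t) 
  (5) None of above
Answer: 2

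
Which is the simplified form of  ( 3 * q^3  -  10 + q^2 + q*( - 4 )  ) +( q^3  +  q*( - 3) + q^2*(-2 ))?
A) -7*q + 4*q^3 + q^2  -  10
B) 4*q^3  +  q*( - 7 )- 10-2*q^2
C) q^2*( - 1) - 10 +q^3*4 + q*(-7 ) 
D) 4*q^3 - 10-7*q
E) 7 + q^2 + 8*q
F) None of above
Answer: C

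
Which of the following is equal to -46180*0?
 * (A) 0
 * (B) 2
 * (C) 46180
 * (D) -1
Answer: A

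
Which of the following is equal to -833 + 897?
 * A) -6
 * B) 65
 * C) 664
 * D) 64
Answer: D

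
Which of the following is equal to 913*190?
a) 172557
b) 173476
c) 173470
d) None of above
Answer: c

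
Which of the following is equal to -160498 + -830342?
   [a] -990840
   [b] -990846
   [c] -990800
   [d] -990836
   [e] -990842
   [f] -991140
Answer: a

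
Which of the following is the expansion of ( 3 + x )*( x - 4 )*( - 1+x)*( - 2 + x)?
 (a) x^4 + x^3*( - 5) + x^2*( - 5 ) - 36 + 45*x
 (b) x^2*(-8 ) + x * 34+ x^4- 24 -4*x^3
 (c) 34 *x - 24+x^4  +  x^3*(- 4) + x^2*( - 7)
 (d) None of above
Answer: c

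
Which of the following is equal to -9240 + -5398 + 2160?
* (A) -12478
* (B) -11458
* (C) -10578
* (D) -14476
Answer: A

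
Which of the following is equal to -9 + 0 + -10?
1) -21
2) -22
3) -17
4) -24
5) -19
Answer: 5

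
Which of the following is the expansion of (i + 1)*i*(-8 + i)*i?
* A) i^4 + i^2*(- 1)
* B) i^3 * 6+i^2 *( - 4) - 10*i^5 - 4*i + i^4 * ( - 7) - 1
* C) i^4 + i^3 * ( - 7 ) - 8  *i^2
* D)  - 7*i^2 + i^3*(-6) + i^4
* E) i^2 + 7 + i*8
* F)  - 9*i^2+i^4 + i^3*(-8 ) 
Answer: C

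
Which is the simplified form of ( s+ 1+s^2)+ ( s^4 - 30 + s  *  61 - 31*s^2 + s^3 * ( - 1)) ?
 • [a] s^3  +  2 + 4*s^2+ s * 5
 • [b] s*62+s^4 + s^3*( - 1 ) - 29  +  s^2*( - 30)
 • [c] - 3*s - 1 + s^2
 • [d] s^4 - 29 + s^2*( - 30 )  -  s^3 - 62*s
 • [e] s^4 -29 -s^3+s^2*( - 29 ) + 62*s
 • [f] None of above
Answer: b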